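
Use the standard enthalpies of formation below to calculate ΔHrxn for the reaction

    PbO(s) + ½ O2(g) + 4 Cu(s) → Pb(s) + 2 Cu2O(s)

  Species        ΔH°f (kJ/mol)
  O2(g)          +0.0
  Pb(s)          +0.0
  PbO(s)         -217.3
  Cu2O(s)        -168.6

ΔH°rxn = Σ nΔHf°(products) − Σ nΔHf°(reactants).
Products: 1·(+0.0) + 2·(-168.6) = -337.2
Reactants: 1·(-217.3) + 1/2·(+0.0) + 4·(+0.0) = -217.3
ΔHrxn = (-337.2) − (-217.3) = -119.9 kJ/mol

ΔHrxn = -119.9 kJ/mol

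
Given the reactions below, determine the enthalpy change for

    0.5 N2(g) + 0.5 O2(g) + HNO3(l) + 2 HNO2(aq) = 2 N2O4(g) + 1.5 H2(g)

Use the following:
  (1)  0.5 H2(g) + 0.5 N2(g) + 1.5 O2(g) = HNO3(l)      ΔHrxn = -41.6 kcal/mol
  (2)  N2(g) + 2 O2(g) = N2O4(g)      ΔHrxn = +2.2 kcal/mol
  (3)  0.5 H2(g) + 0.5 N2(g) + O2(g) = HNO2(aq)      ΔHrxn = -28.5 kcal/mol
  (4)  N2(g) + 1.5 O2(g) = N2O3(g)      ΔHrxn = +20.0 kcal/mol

ΔHrxn = 103.0 kcal/mol

(1) reversed (HNO3(l) must end up as a reactant): +41.6 kcal/mol
(2) × 2 (scale by 2 for the 2 N2O4(g)): (2)·(+2.2) = +4.4 kcal/mol
(3) reversed and × 2 (HNO2(aq) must end up as a reactant; scale by 2 for the 2 HNO2(aq)): (-2)·(-28.5) = +57.0 kcal/mol
(4): not needed (N2O3(g) appears nowhere else).
Since enthalpy is a state function, ΔHrxn = (-1)·(-41.6) + (2)·(+2.2) + (-2)·(-28.5) = 103.0 kcal/mol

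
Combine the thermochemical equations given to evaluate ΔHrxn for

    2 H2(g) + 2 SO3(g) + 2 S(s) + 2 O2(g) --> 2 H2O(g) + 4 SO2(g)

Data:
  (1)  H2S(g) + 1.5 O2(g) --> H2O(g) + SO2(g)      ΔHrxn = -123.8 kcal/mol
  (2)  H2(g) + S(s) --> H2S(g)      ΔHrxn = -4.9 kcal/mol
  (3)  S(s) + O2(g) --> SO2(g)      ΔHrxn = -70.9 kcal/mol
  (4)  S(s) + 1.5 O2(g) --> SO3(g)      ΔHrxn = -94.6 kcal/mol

ΔHrxn = -210.0 kcal/mol

(1) × 2 (scale by 2 for the 2 H2O(g)): (2)·(-123.8) = -247.6 kcal/mol
(2) × 2 (scale by 2 for the 2 H2(g)): (2)·(-4.9) = -9.8 kcal/mol
(3) × 2: (2)·(-70.9) = -141.8 kcal/mol
(4) reversed and × 2 (reverse to put SO3(g) on the reactant side; ×2 to match 2 SO3(g) in the target): (-2)·(-94.6) = +189.2 kcal/mol
ΔHrxn = (2)·(-123.8) + (2)·(-4.9) + (2)·(-70.9) + (-2)·(-94.6) = -210.0 kcal/mol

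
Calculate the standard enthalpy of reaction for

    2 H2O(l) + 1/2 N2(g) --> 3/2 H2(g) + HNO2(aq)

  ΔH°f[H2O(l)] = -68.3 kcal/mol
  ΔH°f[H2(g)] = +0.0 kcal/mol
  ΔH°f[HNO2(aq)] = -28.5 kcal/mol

Products: 3/2·(+0.0) + 1·(-28.5) = -28.5
Reactants: 2·(-68.3) + 1/2·(+0.0) = -136.6
ΔH_rxn = (-28.5) − (-136.6) = 108.1 kcal/mol

ΔH_rxn = 108.1 kcal/mol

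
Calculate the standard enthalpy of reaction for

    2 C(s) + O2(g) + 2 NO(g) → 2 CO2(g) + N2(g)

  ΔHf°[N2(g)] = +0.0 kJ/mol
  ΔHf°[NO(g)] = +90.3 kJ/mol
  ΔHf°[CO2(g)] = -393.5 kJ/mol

ΔH_rxn = -967.6 kJ/mol

Products: 2·(-393.5) + 1·(+0.0) = -787.0
Reactants: 2·(+0.0) + 1·(+0.0) + 2·(+90.3) = +180.6
ΔH_rxn = (-787.0) − (+180.6) = -967.6 kJ/mol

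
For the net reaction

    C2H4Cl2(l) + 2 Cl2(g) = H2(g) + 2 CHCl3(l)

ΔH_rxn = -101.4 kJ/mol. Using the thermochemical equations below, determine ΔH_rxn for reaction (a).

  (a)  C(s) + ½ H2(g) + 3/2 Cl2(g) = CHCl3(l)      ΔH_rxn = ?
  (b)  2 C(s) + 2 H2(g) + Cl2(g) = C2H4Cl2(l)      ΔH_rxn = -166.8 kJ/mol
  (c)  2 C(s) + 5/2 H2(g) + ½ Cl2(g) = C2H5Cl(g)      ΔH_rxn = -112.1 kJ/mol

ΔH_rxn = -134.1 kJ/mol

(a) × 2: contributes 2·x
(b) reversed: +166.8 kJ/mol
(c): not needed.
-101.4 = (+166.8) + 2·x
x = (-101.4 − (+166.8)) / (2) = -134.1 kJ/mol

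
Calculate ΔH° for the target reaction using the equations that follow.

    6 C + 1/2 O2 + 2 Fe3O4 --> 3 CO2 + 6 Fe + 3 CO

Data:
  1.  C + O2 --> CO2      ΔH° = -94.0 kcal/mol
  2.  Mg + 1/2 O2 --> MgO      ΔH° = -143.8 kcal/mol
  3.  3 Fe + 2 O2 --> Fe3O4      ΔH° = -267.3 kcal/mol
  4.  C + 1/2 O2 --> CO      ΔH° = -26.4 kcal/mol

ΔH° = 173.4 kcal/mol

eq. 1 × 3: (3)·(-94.0) = -282.0 kcal/mol
eq. 2: not needed.
eq. 3 reversed and × 2: (-2)·(-267.3) = +534.6 kcal/mol
eq. 4 × 3: (3)·(-26.4) = -79.2 kcal/mol
Combining the equations, ΔH° = (3)·(-94.0) + (-2)·(-267.3) + (3)·(-26.4) = 173.4 kcal/mol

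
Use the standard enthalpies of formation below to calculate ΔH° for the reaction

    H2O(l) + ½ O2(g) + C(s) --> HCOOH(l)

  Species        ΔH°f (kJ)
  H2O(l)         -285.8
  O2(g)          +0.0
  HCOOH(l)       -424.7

ΔH° = -138.9 kJ

Products: 1·(-424.7) = -424.7
Reactants: 1·(-285.8) + 1/2·(+0.0) + 1·(+0.0) = -285.8
ΔH° = (-424.7) − (-285.8) = -138.9 kJ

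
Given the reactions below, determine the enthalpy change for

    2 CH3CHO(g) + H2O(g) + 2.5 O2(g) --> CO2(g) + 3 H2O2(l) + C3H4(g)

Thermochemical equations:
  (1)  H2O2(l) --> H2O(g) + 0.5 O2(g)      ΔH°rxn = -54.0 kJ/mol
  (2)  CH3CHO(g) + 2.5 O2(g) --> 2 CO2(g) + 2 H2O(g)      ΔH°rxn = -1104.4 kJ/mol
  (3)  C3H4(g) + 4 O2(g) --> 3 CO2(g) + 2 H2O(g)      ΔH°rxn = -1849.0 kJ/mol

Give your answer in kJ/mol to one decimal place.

(1) reversed and × 3: (-3)·(-54.0) = +162.0 kJ/mol
(2) × 2: (2)·(-1104.4) = -2208.8 kJ/mol
(3) reversed: +1849.0 kJ/mol
By Hess's law, ΔH°rxn = (-3)·(-54.0) + (2)·(-1104.4) + (-1)·(-1849.0) = -197.8 kJ/mol

ΔH°rxn = -197.8 kJ/mol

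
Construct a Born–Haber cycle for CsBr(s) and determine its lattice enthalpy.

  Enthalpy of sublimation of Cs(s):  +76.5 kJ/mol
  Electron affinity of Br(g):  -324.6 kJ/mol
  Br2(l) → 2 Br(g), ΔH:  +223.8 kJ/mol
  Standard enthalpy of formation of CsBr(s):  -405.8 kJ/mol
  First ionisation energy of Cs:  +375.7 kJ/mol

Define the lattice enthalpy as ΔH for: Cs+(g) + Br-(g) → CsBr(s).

ΔHf° = 1·ΔHsub + 1·(ΣIE) + 1/2·D(Br2) + 1·EA + U
-405.8 = 1·(+76.5) + 1·(+375.7) + 1/2·(+223.8) + 1·(-324.6) + U
U = -405.8 − (+239.5) = -645.3 kJ/mol

U = -645.3 kJ/mol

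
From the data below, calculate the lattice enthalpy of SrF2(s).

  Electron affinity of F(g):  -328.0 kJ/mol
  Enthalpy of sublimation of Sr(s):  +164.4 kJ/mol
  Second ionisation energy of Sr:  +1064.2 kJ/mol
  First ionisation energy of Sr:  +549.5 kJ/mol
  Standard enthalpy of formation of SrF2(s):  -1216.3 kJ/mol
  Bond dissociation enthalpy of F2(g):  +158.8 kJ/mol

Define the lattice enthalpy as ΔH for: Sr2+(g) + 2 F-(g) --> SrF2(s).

ΔHf° = 1·ΔHsub + 1·(ΣIE) + 1·D(F2) + 2·EA + U
-1216.3 = 1·(+164.4) + 1·(+1613.7) + 1·(+158.8) + 2·(-328.0) + U
U = -1216.3 − (+1280.9) = -2497.2 kJ/mol

U = -2497.2 kJ/mol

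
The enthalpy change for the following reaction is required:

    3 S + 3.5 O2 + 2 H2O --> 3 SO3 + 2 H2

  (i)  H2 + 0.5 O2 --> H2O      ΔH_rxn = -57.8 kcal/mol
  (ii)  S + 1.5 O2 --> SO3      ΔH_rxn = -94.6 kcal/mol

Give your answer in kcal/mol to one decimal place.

(i) reversed and × 2 (H2O must end up as a reactant; scale by 2 for the 2 H2O): (-2)·(-57.8) = +115.6 kcal/mol
(ii) × 3 (×3 to match 3 SO3 in the target): (3)·(-94.6) = -283.8 kcal/mol
ΔH_rxn = (+115.6) + (-283.8) = -168.2 kcal/mol

ΔH_rxn = -168.2 kcal/mol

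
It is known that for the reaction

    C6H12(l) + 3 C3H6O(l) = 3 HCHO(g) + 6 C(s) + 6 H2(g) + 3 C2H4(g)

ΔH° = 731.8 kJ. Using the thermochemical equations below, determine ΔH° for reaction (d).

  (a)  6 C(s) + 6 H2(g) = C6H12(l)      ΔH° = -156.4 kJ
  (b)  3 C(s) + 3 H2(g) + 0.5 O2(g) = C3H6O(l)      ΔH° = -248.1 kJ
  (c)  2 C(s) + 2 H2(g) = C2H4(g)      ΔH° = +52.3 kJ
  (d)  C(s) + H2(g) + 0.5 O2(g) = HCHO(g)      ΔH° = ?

(a) reversed: +156.4 kJ
(b) reversed and × 3: (-3)·(-248.1) = +744.3 kJ
(c) × 3: (3)·(+52.3) = +156.9 kJ
(d) × 3: contributes 3·x
+731.8 = (+156.4) + (+744.3) + (+156.9) + 3·x
x = (+731.8 − (+1057.6)) / (3) = -108.6 kJ

ΔH° = -108.6 kJ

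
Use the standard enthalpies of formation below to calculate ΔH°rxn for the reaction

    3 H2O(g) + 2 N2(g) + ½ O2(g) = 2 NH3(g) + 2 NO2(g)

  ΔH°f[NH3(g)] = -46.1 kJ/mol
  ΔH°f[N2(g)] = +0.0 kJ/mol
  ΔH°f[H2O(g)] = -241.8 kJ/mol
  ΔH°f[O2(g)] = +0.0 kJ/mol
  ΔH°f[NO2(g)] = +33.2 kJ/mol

ΔH°rxn = 699.6 kJ/mol

Products: 2·(-46.1) + 2·(+33.2) = -25.8
Reactants: 3·(-241.8) + 2·(+0.0) + 1/2·(+0.0) = -725.4
ΔH°rxn = (-25.8) − (-725.4) = 699.6 kJ/mol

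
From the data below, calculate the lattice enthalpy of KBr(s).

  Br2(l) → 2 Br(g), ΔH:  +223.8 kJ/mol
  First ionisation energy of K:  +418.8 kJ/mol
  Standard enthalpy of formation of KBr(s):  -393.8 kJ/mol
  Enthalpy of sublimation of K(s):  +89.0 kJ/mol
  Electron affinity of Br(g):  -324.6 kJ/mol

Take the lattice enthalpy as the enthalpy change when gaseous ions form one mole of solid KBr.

ΔHf° = 1·ΔHsub + 1·(ΣIE) + 1/2·D(Br2) + 1·EA + U
-393.8 = 1·(+89.0) + 1·(+418.8) + 1/2·(+223.8) + 1·(-324.6) + U
U = -393.8 − (+295.1) = -688.9 kJ/mol

U = -688.9 kJ/mol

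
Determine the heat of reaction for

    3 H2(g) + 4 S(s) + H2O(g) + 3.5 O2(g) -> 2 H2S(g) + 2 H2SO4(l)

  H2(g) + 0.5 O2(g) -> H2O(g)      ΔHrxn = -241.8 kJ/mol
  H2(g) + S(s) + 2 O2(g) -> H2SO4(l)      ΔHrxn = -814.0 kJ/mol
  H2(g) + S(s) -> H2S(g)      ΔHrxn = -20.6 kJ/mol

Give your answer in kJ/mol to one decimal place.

ΔHrxn = -1427.4 kJ/mol

equation 1 reversed (reverse to put H2O(g) on the reactant side): +241.8 kJ/mol
equation 2 × 2 (×2 to match 2 H2SO4(l) in the target): (2)·(-814.0) = -1628.0 kJ/mol
equation 3 × 2 (×2 to match 2 H2S(g) in the target): (2)·(-20.6) = -41.2 kJ/mol
ΔHrxn = (-1)·(-241.8) + (2)·(-814.0) + (2)·(-20.6) = -1427.4 kJ/mol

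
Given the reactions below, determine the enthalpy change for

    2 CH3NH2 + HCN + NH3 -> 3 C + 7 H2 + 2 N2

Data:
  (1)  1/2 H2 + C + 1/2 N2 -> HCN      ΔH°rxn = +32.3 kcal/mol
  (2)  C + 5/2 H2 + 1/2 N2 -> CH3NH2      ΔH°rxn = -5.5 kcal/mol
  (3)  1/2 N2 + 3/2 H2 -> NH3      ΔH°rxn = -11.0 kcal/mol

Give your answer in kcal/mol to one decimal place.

ΔH°rxn = -10.3 kcal/mol

(1) reversed: -32.3 kcal/mol
(2) reversed and × 2: (-2)·(-5.5) = +11.0 kcal/mol
(3) reversed: +11.0 kcal/mol
ΔH°rxn = (-32.3) + (+11.0) + (+11.0) = -10.3 kcal/mol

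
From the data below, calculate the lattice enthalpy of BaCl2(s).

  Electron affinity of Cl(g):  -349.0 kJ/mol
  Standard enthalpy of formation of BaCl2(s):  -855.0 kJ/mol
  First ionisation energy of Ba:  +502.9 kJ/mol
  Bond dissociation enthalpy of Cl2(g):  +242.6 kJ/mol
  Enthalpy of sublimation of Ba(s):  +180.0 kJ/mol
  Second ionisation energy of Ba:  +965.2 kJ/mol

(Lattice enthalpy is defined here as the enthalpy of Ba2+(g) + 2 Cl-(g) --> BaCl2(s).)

ΔHf° = 1·ΔHsub + 1·(ΣIE) + 1·D(Cl2) + 2·EA + U
-855.0 = 1·(+180.0) + 1·(+1468.1) + 1·(+242.6) + 2·(-349.0) + U
U = -855.0 − (+1192.7) = -2047.7 kJ/mol

U = -2047.7 kJ/mol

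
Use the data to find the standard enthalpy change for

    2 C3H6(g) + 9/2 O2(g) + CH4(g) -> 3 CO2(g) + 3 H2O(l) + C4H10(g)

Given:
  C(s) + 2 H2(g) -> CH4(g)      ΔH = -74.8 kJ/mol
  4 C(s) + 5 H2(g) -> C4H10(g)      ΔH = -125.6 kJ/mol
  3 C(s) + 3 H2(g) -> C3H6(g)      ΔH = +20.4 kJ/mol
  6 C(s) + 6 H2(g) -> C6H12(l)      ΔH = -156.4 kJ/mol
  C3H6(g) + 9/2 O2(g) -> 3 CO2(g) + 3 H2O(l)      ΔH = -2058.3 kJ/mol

equation 1 reversed: +74.8 kJ/mol
equation 2 as written: -125.6 kJ/mol
equation 3 reversed: -20.4 kJ/mol
equation 4: not needed.
equation 5 as written: -2058.3 kJ/mol
Since enthalpy is a state function, ΔH = (-1)·(-74.8) + (1)·(-125.6) + (-1)·(+20.4) + (1)·(-2058.3) = -2129.5 kJ/mol

ΔH = -2129.5 kJ/mol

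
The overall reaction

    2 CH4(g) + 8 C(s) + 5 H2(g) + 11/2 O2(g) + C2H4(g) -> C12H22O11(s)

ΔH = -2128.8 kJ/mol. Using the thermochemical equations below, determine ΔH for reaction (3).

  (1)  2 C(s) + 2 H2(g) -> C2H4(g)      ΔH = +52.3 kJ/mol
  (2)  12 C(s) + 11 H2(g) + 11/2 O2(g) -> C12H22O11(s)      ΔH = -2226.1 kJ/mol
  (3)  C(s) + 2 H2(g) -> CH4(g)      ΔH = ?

(1) reversed (C2H4(g) must end up as a reactant): -52.3 kJ/mol
(2) as written (C12H22O11(s) already on the product side): -2226.1 kJ/mol
(3) reversed and × 2 (reverse to put CH4(g) on the reactant side; scale by 2 for the 2 CH4(g)): contributes −2·x
-2128.8 = (-52.3) + (-2226.1) − 2·x
x = (-2128.8 − (-2278.4)) / (-2) = -74.8 kJ/mol

ΔH = -74.8 kJ/mol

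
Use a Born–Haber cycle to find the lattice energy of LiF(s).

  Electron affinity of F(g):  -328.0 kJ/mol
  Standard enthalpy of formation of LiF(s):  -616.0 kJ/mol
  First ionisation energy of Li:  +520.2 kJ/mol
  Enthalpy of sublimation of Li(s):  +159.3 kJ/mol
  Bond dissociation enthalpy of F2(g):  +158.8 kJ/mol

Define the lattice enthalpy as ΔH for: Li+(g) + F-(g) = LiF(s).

ΔHf° = 1·ΔHsub + 1·(ΣIE) + 1/2·D(F2) + 1·EA + U
-616.0 = 1·(+159.3) + 1·(+520.2) + 1/2·(+158.8) + 1·(-328.0) + U
U = -616.0 − (+430.9) = -1046.9 kJ/mol

U = -1046.9 kJ/mol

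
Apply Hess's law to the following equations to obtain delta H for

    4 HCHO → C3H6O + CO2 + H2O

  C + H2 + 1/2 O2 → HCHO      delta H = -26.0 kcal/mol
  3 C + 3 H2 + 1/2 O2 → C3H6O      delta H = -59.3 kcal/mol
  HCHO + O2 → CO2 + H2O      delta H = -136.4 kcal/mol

equation 1 reversed and × 3: (-3)·(-26.0) = +78.0 kcal/mol
equation 2 as written (C3H6O already on the product side): -59.3 kcal/mol
equation 3 as written (CO2 already on the product side): -136.4 kcal/mol
Since enthalpy is a state function, delta H = (+78.0) + (-59.3) + (-136.4) = -117.7 kcal/mol

delta H = -117.7 kcal/mol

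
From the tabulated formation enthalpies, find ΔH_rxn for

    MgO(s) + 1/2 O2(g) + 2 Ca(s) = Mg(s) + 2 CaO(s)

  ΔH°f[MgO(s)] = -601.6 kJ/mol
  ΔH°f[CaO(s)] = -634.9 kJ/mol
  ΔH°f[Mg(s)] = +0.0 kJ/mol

ΔH_rxn = -668.2 kJ/mol

ΔH°rxn = Σ nΔHf°(products) − Σ nΔHf°(reactants).
Products: 1·(+0.0) + 2·(-634.9) = -1269.8
Reactants: 1·(-601.6) + 1/2·(+0.0) + 2·(+0.0) = -601.6
ΔH_rxn = (-1269.8) − (-601.6) = -668.2 kJ/mol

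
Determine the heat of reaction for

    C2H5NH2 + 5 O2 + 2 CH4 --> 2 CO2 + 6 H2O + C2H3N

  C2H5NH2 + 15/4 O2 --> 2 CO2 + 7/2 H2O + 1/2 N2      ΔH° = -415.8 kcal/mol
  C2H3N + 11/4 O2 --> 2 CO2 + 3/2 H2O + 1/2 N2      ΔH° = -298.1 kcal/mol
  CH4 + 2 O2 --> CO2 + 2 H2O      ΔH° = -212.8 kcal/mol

ΔH° = -543.3 kcal/mol

equation 1 as written (C2H5NH2 already on the reactant side): -415.8 kcal/mol
equation 2 reversed (C2H3N must end up as a product): +298.1 kcal/mol
equation 3 × 2 (×2 to match 2 CH4 in the target): (2)·(-212.8) = -425.6 kcal/mol
ΔH° = (-415.8) + (+298.1) + (-425.6) = -543.3 kcal/mol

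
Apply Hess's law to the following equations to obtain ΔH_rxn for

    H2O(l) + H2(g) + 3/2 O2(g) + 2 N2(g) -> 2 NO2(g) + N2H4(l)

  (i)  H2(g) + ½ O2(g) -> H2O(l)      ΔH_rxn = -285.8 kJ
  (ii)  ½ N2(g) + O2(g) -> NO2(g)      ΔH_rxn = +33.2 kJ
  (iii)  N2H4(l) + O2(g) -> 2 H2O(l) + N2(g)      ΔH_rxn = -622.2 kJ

(i) as written: -285.8 kJ
(ii) × 2: (2)·(+33.2) = +66.4 kJ
(iii) reversed: +622.2 kJ
ΔH_rxn = (-285.8) + (+66.4) + (+622.2) = 402.8 kJ

ΔH_rxn = 402.8 kJ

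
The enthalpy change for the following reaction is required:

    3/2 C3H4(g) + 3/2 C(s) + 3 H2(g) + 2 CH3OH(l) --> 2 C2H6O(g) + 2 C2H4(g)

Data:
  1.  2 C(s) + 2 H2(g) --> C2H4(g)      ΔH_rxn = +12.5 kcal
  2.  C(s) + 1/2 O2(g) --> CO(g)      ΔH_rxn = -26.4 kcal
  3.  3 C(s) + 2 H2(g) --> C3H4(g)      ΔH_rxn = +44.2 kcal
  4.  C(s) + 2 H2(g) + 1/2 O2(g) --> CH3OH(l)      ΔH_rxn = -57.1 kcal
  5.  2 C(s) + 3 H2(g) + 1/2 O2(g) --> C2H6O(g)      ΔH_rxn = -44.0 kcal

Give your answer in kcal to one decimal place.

eq. 1 × 2: (2)·(+12.5) = +25.0 kcal
eq. 2: not needed.
eq. 3 reversed and × 3/2: (-3/2)·(+44.2) = -66.3 kcal
eq. 4 reversed and × 2: (-2)·(-57.1) = +114.2 kcal
eq. 5 × 2: (2)·(-44.0) = -88.0 kcal
ΔH_rxn = (+25.0) + (-66.3) + (+114.2) + (-88.0) = -15.1 kcal

ΔH_rxn = -15.1 kcal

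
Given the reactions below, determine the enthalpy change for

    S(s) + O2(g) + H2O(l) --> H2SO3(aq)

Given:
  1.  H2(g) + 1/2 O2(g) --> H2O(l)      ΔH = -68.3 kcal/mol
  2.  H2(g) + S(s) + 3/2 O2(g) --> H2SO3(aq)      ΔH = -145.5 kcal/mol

eq. 1 reversed: +68.3 kcal/mol
eq. 2 as written: -145.5 kcal/mol
Since enthalpy is a state function, ΔH = (-1)·(-68.3) + (1)·(-145.5) = -77.2 kcal/mol

ΔH = -77.2 kcal/mol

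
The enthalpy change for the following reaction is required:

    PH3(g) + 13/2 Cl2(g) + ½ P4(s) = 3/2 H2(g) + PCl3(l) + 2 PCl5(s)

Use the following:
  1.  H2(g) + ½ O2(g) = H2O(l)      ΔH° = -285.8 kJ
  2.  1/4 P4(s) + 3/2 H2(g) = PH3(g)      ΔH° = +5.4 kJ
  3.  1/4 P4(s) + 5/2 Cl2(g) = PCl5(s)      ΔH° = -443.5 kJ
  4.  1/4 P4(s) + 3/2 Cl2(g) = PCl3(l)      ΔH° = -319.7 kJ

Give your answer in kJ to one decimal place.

ΔH° = -1212.1 kJ

eq. 1: not needed (H2O(l) appears nowhere else).
eq. 2 reversed (PH3(g) must end up as a reactant): -5.4 kJ
eq. 3 × 2 (×2 to match 2 PCl5(s) in the target): (2)·(-443.5) = -887.0 kJ
eq. 4 as written (PCl3(l) already on the product side): -319.7 kJ
ΔH° = (-1)·(+5.4) + (2)·(-443.5) + (1)·(-319.7) = -1212.1 kJ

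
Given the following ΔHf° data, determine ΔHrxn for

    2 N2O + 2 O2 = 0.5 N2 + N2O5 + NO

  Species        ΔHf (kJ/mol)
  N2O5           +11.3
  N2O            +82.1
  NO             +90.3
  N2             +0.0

ΔHrxn = -62.6 kJ/mol

ΔH°rxn = Σ nΔHf°(products) − Σ nΔHf°(reactants).
Products: 1/2·(+0.0) + 1·(+11.3) + 1·(+90.3) = +101.6
Reactants: 2·(+82.1) + 2·(+0.0) = +164.2
ΔHrxn = (+101.6) − (+164.2) = -62.6 kJ/mol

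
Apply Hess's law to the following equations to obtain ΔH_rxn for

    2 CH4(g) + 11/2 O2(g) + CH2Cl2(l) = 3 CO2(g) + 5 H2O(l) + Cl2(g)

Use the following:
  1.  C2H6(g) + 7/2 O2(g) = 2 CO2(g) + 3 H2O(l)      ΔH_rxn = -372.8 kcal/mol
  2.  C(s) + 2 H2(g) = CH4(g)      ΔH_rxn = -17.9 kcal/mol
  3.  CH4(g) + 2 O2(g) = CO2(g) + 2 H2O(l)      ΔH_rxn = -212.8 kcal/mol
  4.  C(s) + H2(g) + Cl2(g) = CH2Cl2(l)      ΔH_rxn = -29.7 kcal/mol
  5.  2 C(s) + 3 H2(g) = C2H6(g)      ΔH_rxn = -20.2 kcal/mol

eq. 1 as written: -372.8 kcal/mol
eq. 2 reversed: +17.9 kcal/mol
eq. 3 as written: -212.8 kcal/mol
eq. 4 reversed: +29.7 kcal/mol
eq. 5 as written: -20.2 kcal/mol
ΔH_rxn = (-372.8) + (+17.9) + (-212.8) + (+29.7) + (-20.2) = -558.2 kcal/mol

ΔH_rxn = -558.2 kcal/mol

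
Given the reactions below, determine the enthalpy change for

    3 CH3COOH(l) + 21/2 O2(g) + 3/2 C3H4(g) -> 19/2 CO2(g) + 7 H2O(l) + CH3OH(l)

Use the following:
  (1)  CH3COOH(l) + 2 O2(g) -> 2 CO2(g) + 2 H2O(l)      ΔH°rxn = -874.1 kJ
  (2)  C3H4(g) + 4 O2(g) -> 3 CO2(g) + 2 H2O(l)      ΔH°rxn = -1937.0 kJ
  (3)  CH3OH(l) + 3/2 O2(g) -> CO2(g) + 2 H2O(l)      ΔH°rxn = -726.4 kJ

(1) × 3: (3)·(-874.1) = -2622.3 kJ
(2) × 3/2: (3/2)·(-1937.0) = -2905.5 kJ
(3) reversed: +726.4 kJ
By Hess's law, ΔH°rxn = (3)·(-874.1) + (3/2)·(-1937.0) + (-1)·(-726.4) = -4801.4 kJ

ΔH°rxn = -4801.4 kJ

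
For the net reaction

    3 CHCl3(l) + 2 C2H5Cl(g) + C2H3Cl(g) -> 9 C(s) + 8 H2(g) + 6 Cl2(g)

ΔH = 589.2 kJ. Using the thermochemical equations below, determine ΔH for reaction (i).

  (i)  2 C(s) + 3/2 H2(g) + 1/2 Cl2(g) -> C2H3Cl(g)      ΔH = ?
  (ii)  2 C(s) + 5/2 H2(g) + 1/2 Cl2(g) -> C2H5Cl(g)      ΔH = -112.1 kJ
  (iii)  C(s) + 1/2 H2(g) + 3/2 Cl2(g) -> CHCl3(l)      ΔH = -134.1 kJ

ΔH = 37.3 kJ

(i) reversed (reverse to put C2H3Cl(g) on the reactant side): contributes −x
(ii) reversed and × 2 (C2H5Cl(g) must end up as a reactant; scale by 2 for the 2 C2H5Cl(g)): (-2)·(-112.1) = +224.2 kJ
(iii) reversed and × 3 (CHCl3(l) must end up as a reactant; ×3 to match 3 CHCl3(l) in the target): (-3)·(-134.1) = +402.3 kJ
+589.2 = (+224.2) + (+402.3) − x
x = (+589.2 − (+626.5)) / (-1) = 37.3 kJ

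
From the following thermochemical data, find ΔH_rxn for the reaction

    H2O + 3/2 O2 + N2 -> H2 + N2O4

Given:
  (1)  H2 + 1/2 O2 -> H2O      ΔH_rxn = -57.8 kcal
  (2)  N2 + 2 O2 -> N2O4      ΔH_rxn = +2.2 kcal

ΔH_rxn = 60.0 kcal

(1) reversed: +57.8 kcal
(2) as written: +2.2 kcal
Since enthalpy is a state function, ΔH_rxn = (-1)·(-57.8) + (1)·(+2.2) = 60.0 kcal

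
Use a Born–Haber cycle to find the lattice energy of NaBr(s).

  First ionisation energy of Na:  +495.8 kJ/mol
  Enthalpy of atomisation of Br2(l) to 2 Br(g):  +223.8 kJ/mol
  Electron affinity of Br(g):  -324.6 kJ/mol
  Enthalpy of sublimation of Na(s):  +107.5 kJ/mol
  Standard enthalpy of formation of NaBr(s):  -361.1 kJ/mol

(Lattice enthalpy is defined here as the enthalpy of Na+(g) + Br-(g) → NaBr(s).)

U = -751.7 kJ/mol

ΔHf° = 1·ΔHsub + 1·(ΣIE) + 1/2·D(Br2) + 1·EA + U
-361.1 = 1·(+107.5) + 1·(+495.8) + 1/2·(+223.8) + 1·(-324.6) + U
U = -361.1 − (+390.6) = -751.7 kJ/mol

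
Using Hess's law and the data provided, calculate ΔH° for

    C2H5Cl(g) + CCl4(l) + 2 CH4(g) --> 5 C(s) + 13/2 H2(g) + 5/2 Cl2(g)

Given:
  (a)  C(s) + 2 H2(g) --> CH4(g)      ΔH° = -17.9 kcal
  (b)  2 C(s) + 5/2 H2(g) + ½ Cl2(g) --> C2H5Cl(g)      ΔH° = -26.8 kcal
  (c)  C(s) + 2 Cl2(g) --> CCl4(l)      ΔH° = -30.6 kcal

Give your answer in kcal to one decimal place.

ΔH° = 93.2 kcal

(a) reversed and × 2 (reverse to put CH4(g) on the reactant side; scale by 2 for the 2 CH4(g)): (-2)·(-17.9) = +35.8 kcal
(b) reversed (C2H5Cl(g) must end up as a reactant): +26.8 kcal
(c) reversed (reverse to put CCl4(l) on the reactant side): +30.6 kcal
By Hess's law, ΔH° = (+35.8) + (+26.8) + (+30.6) = 93.2 kcal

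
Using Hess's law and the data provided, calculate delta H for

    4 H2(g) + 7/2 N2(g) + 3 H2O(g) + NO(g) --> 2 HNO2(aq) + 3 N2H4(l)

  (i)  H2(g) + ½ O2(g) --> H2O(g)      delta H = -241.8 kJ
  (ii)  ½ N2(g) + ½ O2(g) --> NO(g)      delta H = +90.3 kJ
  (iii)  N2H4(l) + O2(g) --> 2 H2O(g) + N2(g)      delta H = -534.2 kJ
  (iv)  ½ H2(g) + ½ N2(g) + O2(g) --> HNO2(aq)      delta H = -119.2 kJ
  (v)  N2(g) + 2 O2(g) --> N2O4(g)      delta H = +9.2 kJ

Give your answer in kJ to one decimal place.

(i) × 3: (3)·(-241.8) = -725.4 kJ
(ii) reversed: -90.3 kJ
(iii) reversed and × 3: (-3)·(-534.2) = +1602.6 kJ
(iv) × 2: (2)·(-119.2) = -238.4 kJ
(v): not needed.
delta H = (3)·(-241.8) + (-1)·(+90.3) + (-3)·(-534.2) + (2)·(-119.2) = 548.5 kJ

delta H = 548.5 kJ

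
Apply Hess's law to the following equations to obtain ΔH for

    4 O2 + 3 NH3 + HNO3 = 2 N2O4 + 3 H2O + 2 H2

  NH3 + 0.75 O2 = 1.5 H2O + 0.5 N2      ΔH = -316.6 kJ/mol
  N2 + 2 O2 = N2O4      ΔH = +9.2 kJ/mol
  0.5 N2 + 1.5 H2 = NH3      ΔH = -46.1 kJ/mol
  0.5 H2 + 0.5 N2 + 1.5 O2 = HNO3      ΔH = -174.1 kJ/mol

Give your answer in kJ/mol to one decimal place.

equation 1 × 2 (scale by 2 for the 3 H2O): (2)·(-316.6) = -633.2 kJ/mol
equation 2 × 2 (scale by 2 for the 2 N2O4): (2)·(+9.2) = +18.4 kJ/mol
equation 3 reversed: +46.1 kJ/mol
equation 4 reversed (HNO3 must end up as a reactant): +174.1 kJ/mol
Combining the equations, ΔH = (2)·(-316.6) + (2)·(+9.2) + (-1)·(-46.1) + (-1)·(-174.1) = -394.6 kJ/mol

ΔH = -394.6 kJ/mol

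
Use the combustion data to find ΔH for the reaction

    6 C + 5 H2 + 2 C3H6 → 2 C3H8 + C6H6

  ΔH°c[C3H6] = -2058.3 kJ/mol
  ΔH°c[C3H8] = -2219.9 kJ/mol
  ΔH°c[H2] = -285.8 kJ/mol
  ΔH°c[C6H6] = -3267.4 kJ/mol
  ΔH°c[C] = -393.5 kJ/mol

Using ΔH = Σ nΔHc°(reactants) − Σ nΔHc°(products):
= [6·(-393.5) + 5·(-285.8) + 2·(-2058.3)] − [2·(-2219.9) + 1·(-3267.4)]
= -199.4 kJ/mol

ΔH = -199.4 kJ/mol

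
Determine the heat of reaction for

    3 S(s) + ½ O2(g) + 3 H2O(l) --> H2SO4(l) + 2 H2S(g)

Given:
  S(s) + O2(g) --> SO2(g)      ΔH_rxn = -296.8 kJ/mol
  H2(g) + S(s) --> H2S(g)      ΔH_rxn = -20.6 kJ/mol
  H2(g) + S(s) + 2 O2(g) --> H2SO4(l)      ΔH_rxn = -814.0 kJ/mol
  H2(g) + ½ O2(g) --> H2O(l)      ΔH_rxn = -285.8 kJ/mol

equation 1: not needed (SO2(g) appears nowhere else).
equation 2 × 2 (scale by 2 for the 2 H2S(g)): (2)·(-20.6) = -41.2 kJ/mol
equation 3 as written (H2SO4(l) already on the product side): -814.0 kJ/mol
equation 4 reversed and × 3 (H2O(l) must end up as a reactant; ×3 to match 3 H2O(l) in the target): (-3)·(-285.8) = +857.4 kJ/mol
Combining the equations, ΔH_rxn = (-41.2) + (-814.0) + (+857.4) = 2.2 kJ/mol

ΔH_rxn = 2.2 kJ/mol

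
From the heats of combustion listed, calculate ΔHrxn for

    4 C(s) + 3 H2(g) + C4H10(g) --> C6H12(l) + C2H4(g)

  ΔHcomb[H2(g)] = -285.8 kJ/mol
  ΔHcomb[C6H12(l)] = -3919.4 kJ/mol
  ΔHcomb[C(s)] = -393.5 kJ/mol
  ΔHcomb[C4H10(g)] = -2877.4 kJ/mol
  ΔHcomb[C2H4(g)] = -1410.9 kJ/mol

ΔHrxn = 21.5 kJ/mol

Using ΔH = Σ nΔHc°(reactants) − Σ nΔHc°(products):
= [4·(-393.5) + 3·(-285.8) + 1·(-2877.4)] − [1·(-3919.4) + 1·(-1410.9)]
= 21.5 kJ/mol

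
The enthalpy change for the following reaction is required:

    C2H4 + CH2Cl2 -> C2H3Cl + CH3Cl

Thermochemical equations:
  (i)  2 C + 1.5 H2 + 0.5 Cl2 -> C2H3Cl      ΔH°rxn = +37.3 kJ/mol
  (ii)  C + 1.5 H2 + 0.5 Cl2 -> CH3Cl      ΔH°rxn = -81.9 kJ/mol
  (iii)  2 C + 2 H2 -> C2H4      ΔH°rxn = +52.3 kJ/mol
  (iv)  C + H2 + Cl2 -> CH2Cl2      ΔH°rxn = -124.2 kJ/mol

(i) as written: +37.3 kJ/mol
(ii) as written: -81.9 kJ/mol
(iii) reversed: -52.3 kJ/mol
(iv) reversed: +124.2 kJ/mol
ΔH°rxn = (1)·(+37.3) + (1)·(-81.9) + (-1)·(+52.3) + (-1)·(-124.2) = 27.3 kJ/mol

ΔH°rxn = 27.3 kJ/mol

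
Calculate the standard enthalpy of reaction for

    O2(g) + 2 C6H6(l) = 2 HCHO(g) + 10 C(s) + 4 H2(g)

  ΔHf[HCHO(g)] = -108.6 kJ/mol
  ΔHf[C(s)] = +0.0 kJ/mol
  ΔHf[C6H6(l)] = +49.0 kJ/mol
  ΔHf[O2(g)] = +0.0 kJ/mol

ΔH°rxn = -315.2 kJ/mol

Products: 2·(-108.6) + 10·(+0.0) + 4·(+0.0) = -217.2
Reactants: 1·(+0.0) + 2·(+49.0) = +98.0
ΔH°rxn = (-217.2) − (+98.0) = -315.2 kJ/mol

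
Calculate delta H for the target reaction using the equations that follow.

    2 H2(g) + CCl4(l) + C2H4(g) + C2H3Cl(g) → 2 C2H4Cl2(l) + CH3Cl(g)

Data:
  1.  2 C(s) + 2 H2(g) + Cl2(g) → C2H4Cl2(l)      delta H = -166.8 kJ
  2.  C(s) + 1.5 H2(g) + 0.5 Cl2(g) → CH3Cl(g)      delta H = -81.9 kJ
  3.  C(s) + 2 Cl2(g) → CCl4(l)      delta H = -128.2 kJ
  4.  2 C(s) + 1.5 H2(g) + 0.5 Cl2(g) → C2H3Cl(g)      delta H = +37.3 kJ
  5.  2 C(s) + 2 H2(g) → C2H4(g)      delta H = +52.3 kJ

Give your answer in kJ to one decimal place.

delta H = -376.9 kJ

eq. 1 × 2: (2)·(-166.8) = -333.6 kJ
eq. 2 as written: -81.9 kJ
eq. 3 reversed: +128.2 kJ
eq. 4 reversed: -37.3 kJ
eq. 5 reversed: -52.3 kJ
Since enthalpy is a state function, delta H = (-333.6) + (-81.9) + (+128.2) + (-37.3) + (-52.3) = -376.9 kJ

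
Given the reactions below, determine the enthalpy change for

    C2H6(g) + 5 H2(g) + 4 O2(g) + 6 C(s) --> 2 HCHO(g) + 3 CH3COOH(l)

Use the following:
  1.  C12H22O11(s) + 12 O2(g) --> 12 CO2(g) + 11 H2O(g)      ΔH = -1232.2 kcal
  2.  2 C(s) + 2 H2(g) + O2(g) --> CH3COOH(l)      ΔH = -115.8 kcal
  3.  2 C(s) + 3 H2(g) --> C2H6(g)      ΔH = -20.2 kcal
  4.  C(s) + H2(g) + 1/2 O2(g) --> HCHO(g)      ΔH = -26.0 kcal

ΔH = -379.2 kcal

eq. 1: not needed.
eq. 2 × 3: (3)·(-115.8) = -347.4 kcal
eq. 3 reversed: +20.2 kcal
eq. 4 × 2: (2)·(-26.0) = -52.0 kcal
Since enthalpy is a state function, ΔH = (3)·(-115.8) + (-1)·(-20.2) + (2)·(-26.0) = -379.2 kcal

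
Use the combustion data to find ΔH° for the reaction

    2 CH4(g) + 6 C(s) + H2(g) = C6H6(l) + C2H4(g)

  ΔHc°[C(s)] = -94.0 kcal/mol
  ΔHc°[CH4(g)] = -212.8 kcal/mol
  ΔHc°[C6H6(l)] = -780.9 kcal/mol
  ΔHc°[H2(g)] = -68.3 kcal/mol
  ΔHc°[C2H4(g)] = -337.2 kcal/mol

With combustion enthalpies, reactants minus products:
= [2·(-212.8) + 6·(-94.0) + 1·(-68.3)] − [1·(-780.9) + 1·(-337.2)]
= 60.2 kcal/mol

ΔH° = 60.2 kcal/mol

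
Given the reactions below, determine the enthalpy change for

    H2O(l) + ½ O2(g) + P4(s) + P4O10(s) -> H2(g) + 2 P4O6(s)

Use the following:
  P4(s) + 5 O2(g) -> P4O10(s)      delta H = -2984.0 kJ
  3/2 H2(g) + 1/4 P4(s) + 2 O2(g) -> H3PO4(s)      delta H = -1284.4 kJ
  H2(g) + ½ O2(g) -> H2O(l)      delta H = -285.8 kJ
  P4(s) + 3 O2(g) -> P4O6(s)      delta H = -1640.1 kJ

equation 1 reversed: +2984.0 kJ
equation 2: not needed.
equation 3 reversed: +285.8 kJ
equation 4 × 2: (2)·(-1640.1) = -3280.2 kJ
delta H = (+2984.0) + (+285.8) + (-3280.2) = -10.4 kJ

delta H = -10.4 kJ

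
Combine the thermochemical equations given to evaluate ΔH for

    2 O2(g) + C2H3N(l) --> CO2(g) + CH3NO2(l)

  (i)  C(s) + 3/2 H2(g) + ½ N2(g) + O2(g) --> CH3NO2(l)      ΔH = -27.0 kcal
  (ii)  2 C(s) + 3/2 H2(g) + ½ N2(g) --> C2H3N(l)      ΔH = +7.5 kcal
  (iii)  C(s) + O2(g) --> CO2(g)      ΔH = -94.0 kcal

(i) as written: -27.0 kcal
(ii) reversed: -7.5 kcal
(iii) as written: -94.0 kcal
ΔH = (-27.0) + (-7.5) + (-94.0) = -128.5 kcal

ΔH = -128.5 kcal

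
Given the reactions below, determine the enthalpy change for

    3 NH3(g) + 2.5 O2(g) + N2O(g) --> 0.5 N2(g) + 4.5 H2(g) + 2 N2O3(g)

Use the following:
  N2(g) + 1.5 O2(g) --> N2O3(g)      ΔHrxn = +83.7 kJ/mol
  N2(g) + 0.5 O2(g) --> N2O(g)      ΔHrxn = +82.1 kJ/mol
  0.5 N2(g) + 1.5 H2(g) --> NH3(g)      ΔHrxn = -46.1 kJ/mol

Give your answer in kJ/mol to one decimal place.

equation 1 × 2: (2)·(+83.7) = +167.4 kJ/mol
equation 2 reversed: -82.1 kJ/mol
equation 3 reversed and × 3: (-3)·(-46.1) = +138.3 kJ/mol
ΔHrxn = (+167.4) + (-82.1) + (+138.3) = 223.6 kJ/mol

ΔHrxn = 223.6 kJ/mol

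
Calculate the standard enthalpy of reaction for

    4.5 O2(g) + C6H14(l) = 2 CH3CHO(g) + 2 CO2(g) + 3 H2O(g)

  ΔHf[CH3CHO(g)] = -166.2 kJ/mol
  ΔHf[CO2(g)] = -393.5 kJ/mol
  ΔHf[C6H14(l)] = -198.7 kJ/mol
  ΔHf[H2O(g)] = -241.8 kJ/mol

Products: 2·(-166.2) + 2·(-393.5) + 3·(-241.8) = -1844.8
Reactants: 9/2·(+0.0) + 1·(-198.7) = -198.7
ΔH° = (-1844.8) − (-198.7) = -1646.1 kJ/mol

ΔH° = -1646.1 kJ/mol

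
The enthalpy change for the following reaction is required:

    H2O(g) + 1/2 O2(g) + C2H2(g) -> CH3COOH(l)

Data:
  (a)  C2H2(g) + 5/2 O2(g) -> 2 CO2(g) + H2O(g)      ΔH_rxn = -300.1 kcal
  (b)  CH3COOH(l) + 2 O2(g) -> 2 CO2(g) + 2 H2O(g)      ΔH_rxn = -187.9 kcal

(a) as written (C2H2(g) already on the reactant side): -300.1 kcal
(b) reversed (CH3COOH(l) must end up as a product): +187.9 kcal
Summing the manipulated equations, ΔH_rxn = (-300.1) + (+187.9) = -112.2 kcal

ΔH_rxn = -112.2 kcal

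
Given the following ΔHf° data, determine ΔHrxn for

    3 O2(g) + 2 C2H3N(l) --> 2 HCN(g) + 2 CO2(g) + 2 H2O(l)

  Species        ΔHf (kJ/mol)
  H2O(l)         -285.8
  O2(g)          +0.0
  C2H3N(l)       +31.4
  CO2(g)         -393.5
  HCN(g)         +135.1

ΔHrxn = -1151.2 kJ/mol

Products: 2·(+135.1) + 2·(-393.5) + 2·(-285.8) = -1088.4
Reactants: 3·(+0.0) + 2·(+31.4) = +62.8
ΔHrxn = (-1088.4) − (+62.8) = -1151.2 kJ/mol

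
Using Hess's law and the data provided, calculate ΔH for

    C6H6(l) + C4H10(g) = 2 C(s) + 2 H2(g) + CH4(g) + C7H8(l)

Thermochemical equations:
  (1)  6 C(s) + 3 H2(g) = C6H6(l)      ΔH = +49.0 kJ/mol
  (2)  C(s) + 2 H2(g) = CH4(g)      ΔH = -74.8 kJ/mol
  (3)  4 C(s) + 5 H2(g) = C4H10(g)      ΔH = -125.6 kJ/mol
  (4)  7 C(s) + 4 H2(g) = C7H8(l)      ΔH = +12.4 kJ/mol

ΔH = 14.2 kJ/mol

(1) reversed (C6H6(l) must end up as a reactant): -49.0 kJ/mol
(2) as written (CH4(g) already on the product side): -74.8 kJ/mol
(3) reversed (reverse to put C4H10(g) on the reactant side): +125.6 kJ/mol
(4) as written (C7H8(l) already on the product side): +12.4 kJ/mol
ΔH = (-1)·(+49.0) + (1)·(-74.8) + (-1)·(-125.6) + (1)·(+12.4) = 14.2 kJ/mol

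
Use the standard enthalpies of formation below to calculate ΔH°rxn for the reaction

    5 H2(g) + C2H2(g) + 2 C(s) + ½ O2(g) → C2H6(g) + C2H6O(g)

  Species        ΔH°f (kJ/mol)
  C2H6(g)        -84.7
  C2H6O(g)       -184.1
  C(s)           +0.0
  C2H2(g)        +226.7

ΔH°rxn = Σ nΔHf°(products) − Σ nΔHf°(reactants).
Products: 1·(-84.7) + 1·(-184.1) = -268.8
Reactants: 5·(+0.0) + 1·(+226.7) + 2·(+0.0) + 1/2·(+0.0) = +226.7
ΔH°rxn = (-268.8) − (+226.7) = -495.5 kJ/mol

ΔH°rxn = -495.5 kJ/mol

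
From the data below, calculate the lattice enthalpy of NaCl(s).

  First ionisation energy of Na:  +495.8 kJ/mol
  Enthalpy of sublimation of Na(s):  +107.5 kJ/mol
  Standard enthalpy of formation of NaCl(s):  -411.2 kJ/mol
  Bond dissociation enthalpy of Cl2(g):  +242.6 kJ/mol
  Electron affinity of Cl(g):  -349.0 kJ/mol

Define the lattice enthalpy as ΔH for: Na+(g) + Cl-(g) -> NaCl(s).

ΔHf° = 1·ΔHsub + 1·(ΣIE) + 1/2·D(Cl2) + 1·EA + U
-411.2 = 1·(+107.5) + 1·(+495.8) + 1/2·(+242.6) + 1·(-349.0) + U
U = -411.2 − (+375.6) = -786.8 kJ/mol

U = -786.8 kJ/mol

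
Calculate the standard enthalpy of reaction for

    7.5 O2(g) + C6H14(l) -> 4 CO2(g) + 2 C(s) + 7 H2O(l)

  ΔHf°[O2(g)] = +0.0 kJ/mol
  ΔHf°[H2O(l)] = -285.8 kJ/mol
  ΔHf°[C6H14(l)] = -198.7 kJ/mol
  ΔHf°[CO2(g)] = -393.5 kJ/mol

ΔH° = -3375.9 kJ/mol

Products: 4·(-393.5) + 2·(+0.0) + 7·(-285.8) = -3574.6
Reactants: 15/2·(+0.0) + 1·(-198.7) = -198.7
ΔH° = (-3574.6) − (-198.7) = -3375.9 kJ/mol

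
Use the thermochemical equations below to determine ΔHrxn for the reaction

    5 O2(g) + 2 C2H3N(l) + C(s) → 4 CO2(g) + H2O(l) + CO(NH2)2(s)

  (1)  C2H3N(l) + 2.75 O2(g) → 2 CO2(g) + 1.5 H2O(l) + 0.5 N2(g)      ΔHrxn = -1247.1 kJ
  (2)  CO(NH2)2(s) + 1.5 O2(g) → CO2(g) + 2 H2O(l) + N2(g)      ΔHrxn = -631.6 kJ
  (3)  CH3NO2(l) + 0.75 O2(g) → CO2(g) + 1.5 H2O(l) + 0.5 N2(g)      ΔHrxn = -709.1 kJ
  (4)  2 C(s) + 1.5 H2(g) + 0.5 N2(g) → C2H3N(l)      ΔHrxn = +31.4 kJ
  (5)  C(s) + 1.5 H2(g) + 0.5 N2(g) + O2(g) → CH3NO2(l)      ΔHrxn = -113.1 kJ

ΔHrxn = -2256.1 kJ

(1) × 3: (3)·(-1247.1) = -3741.3 kJ
(2) reversed: +631.6 kJ
(3) reversed: +709.1 kJ
(4) as written: +31.4 kJ
(5) reversed: +113.1 kJ
Summing the manipulated equations, ΔHrxn = (-3741.3) + (+631.6) + (+709.1) + (+31.4) + (+113.1) = -2256.1 kJ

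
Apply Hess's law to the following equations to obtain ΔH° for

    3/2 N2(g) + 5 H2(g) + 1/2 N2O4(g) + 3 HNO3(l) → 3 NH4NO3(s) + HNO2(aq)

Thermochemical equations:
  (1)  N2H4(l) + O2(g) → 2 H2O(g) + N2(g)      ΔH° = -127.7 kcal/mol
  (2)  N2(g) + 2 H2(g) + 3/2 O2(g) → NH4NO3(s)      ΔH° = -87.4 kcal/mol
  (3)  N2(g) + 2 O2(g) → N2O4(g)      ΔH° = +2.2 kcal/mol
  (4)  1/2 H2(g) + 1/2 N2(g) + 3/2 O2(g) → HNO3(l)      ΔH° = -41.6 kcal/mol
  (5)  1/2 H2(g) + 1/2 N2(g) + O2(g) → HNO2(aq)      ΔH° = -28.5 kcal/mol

(1): not needed (H2O(g) appears nowhere else).
(2) × 3 (scale by 3 for the 3 NH4NO3(s)): (3)·(-87.4) = -262.2 kcal/mol
(3) reversed and × 1/2 (reverse to put N2O4(g) on the reactant side; ×1/2 to match 1/2 N2O4(g) in the target): (-1/2)·(+2.2) = -1.1 kcal/mol
(4) reversed and × 3 (HNO3(l) must end up as a reactant; scale by 3 for the 3 HNO3(l)): (-3)·(-41.6) = +124.8 kcal/mol
(5) as written (HNO2(aq) already on the product side): -28.5 kcal/mol
ΔH° = (3)·(-87.4) + (-1/2)·(+2.2) + (-3)·(-41.6) + (1)·(-28.5) = -167.0 kcal/mol

ΔH° = -167.0 kcal/mol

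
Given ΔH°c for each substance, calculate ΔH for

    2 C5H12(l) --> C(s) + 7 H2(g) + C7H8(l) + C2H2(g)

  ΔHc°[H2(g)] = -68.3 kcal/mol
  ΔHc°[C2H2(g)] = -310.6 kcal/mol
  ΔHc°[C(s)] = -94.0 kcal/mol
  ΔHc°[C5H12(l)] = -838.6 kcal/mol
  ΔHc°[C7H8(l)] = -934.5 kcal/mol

ΔH = 140.0 kcal/mol

With combustion enthalpies, reactants minus products:
= [2·(-838.6)] − [1·(-94.0) + 7·(-68.3) + 1·(-934.5) + 1·(-310.6)]
= 140.0 kcal/mol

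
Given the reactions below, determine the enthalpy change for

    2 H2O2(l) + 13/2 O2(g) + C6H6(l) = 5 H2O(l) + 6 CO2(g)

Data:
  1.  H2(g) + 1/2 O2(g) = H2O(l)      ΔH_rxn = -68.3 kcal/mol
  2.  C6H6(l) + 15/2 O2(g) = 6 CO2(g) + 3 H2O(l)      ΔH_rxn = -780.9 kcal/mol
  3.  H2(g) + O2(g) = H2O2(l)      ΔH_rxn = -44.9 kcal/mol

ΔH_rxn = -827.7 kcal/mol

eq. 1 × 2: (2)·(-68.3) = -136.6 kcal/mol
eq. 2 as written: -780.9 kcal/mol
eq. 3 reversed and × 2: (-2)·(-44.9) = +89.8 kcal/mol
ΔH_rxn = (-136.6) + (-780.9) + (+89.8) = -827.7 kcal/mol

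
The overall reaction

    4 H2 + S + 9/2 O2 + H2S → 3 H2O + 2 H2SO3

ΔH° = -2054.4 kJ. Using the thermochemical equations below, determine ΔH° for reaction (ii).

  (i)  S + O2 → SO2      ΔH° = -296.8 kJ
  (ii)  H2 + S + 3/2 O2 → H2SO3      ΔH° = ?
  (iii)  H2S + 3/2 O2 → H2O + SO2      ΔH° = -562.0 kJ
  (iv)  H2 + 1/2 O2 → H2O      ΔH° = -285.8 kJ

(i) reversed: +296.8 kJ
(ii) × 2 (×2 to match 2 H2SO3 in the target): contributes 2·x
(iii) as written (H2S already on the reactant side): -562.0 kJ
(iv) × 2: (2)·(-285.8) = -571.6 kJ
-2054.4 = (+296.8) + (-562.0) + (-571.6) + 2·x
x = (-2054.4 − (-836.8)) / (2) = -608.8 kJ

ΔH° = -608.8 kJ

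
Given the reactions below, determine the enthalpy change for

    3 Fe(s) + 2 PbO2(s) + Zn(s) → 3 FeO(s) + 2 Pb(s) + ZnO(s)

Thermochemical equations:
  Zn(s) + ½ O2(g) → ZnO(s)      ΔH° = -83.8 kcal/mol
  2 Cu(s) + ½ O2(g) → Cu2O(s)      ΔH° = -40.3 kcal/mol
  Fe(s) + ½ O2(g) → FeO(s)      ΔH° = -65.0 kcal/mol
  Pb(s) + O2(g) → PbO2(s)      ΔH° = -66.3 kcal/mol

equation 1 as written (ZnO(s) already on the product side): -83.8 kcal/mol
equation 2: not needed (Cu2O(s) appears nowhere else).
equation 3 × 3 (scale by 3 for the 3 FeO(s)): (3)·(-65.0) = -195.0 kcal/mol
equation 4 reversed and × 2 (reverse to put PbO2(s) on the reactant side; ×2 to match 2 PbO2(s) in the target): (-2)·(-66.3) = +132.6 kcal/mol
Since enthalpy is a state function, ΔH° = (1)·(-83.8) + (3)·(-65.0) + (-2)·(-66.3) = -146.2 kcal/mol

ΔH° = -146.2 kcal/mol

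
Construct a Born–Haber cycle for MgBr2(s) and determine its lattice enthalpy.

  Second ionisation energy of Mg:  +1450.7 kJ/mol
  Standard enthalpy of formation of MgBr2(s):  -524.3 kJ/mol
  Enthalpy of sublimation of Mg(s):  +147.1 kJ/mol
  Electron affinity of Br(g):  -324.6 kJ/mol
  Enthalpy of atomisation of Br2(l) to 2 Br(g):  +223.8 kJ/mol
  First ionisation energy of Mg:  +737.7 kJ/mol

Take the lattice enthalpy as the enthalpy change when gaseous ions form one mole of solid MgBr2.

ΔHf° = 1·ΔHsub + 1·(ΣIE) + 1·D(Br2) + 2·EA + U
-524.3 = 1·(+147.1) + 1·(+2188.4) + 1·(+223.8) + 2·(-324.6) + U
U = -524.3 − (+1910.1) = -2434.4 kJ/mol

U = -2434.4 kJ/mol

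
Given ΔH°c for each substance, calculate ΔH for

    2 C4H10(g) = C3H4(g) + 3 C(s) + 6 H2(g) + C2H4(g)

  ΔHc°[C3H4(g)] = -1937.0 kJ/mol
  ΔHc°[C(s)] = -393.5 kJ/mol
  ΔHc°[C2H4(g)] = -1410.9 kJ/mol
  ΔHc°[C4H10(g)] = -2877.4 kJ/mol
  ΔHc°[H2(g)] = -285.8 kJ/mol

With combustion enthalpies, reactants minus products:
= [2·(-2877.4)] − [1·(-1937.0) + 3·(-393.5) + 6·(-285.8) + 1·(-1410.9)]
= 488.4 kJ/mol

ΔH = 488.4 kJ/mol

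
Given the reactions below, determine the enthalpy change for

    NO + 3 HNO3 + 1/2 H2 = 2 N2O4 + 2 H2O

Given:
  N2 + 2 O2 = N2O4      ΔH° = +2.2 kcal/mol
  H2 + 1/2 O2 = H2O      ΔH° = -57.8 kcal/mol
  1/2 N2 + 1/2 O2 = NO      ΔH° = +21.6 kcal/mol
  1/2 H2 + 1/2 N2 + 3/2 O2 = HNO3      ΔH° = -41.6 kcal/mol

ΔH° = -8.0 kcal/mol

equation 1 × 2: (2)·(+2.2) = +4.4 kcal/mol
equation 2 × 2: (2)·(-57.8) = -115.6 kcal/mol
equation 3 reversed: -21.6 kcal/mol
equation 4 reversed and × 3: (-3)·(-41.6) = +124.8 kcal/mol
By Hess's law, ΔH° = (2)·(+2.2) + (2)·(-57.8) + (-1)·(+21.6) + (-3)·(-41.6) = -8.0 kcal/mol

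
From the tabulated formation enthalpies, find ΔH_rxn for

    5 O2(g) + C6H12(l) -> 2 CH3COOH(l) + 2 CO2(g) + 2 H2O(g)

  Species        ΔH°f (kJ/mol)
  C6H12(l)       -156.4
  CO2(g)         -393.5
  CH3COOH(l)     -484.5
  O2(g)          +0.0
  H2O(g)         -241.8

ΔH°rxn = Σ nΔHf°(products) − Σ nΔHf°(reactants).
Products: 2·(-484.5) + 2·(-393.5) + 2·(-241.8) = -2239.6
Reactants: 5·(+0.0) + 1·(-156.4) = -156.4
ΔH_rxn = (-2239.6) − (-156.4) = -2083.2 kJ/mol

ΔH_rxn = -2083.2 kJ/mol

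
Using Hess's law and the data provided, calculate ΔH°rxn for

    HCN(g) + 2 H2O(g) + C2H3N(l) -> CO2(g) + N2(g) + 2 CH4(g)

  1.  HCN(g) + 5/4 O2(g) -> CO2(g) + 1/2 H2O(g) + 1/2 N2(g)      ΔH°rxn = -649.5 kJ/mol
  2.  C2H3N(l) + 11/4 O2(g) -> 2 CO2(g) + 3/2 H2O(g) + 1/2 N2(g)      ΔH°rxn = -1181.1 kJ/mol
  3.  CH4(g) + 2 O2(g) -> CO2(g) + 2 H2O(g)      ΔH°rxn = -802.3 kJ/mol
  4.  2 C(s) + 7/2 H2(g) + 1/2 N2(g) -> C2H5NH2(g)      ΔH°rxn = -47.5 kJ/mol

ΔH°rxn = -226.0 kJ/mol

eq. 1 as written: -649.5 kJ/mol
eq. 2 as written: -1181.1 kJ/mol
eq. 3 reversed and × 2: (-2)·(-802.3) = +1604.6 kJ/mol
eq. 4: not needed.
Since enthalpy is a state function, ΔH°rxn = (-649.5) + (-1181.1) + (+1604.6) = -226.0 kJ/mol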